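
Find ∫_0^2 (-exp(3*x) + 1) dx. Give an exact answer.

7/3 - exp(6)/3

An antiderivative is F(x) = -exp(3*x)/3 + x.
Then F(2) - F(0) = (2 - exp(6)/3) - (-1/3) = 7/3 - exp(6)/3.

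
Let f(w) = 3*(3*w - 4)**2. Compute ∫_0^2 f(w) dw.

Let u = 3*w - 4, so du = 3 dw. When w = 0, u = -4; when w = 2, u = 2.
The integral becomes ∫ u**2 du from -4 to 2, with antiderivative u**3/3.
Back in w: F(w) = (3*w - 4)**3/3.
Then F(2) - F(0) = (8/3) - (-64/3) = 24.

24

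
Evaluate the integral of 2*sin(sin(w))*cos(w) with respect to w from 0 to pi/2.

2 - 2*cos(1)

Let u = sin(w), so du = cos(w) dw. When w = 0, u = 0; when w = pi/2, u = 1.
The integral becomes 2·∫ sin(u) du from 0 to 1, with antiderivative -2*cos(u).
Back in w: F(w) = -2*cos(sin(w)).
Then F(pi/2) - F(0) = (-2*cos(1)) - (-2) = 2 - 2*cos(1).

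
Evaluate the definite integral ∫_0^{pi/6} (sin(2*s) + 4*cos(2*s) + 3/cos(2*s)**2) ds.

An antiderivative is F(s) = 2*sin(2*s) - cos(2*s)/2 + 3*tan(2*s)/2.
Then F(pi/6) - F(0) = (-1/4 + 5*sqrt(3)/2) - (-1/2) = 1/4 + 5*sqrt(3)/2.

1/4 + 5*sqrt(3)/2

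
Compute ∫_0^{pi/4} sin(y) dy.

1 - sqrt(2)/2

An antiderivative is F(y) = -cos(y).
Then F(pi/4) - F(0) = (-sqrt(2)/2) - (-1) = 1 - sqrt(2)/2.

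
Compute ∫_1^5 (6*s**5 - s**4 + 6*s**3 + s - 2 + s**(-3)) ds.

By the power rule, an antiderivative is F(s) = s**6 - s**5/5 + 3*s**4/2 + s**2/2 - 2*s - 1/(2*s**2).
Then F(5) - F(1) = (796999/50) - (3/10) = 398492/25.

398492/25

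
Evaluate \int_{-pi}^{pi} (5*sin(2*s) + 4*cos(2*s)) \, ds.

An antiderivative is F(s) = 2*sin(2*s) - 5*cos(2*s)/2.
Then F(pi) - F(-pi) = (-5/2) - (-5/2) = 0.

0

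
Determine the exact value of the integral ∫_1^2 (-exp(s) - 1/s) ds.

An antiderivative is F(s) = -exp(s) - log(s).
Then F(2) - F(1) = (-exp(2) - log(2)) - (-exp(1)) = -exp(2) - log(2) + exp(1).

-exp(2) - log(2) + exp(1)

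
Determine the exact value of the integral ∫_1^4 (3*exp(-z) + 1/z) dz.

An antiderivative is F(z) = log(z) - 3*exp(-z).
Then F(4) - F(1) = ((-3 + log(4**exp(4)))*exp(-4)) - (-3*exp(-1)) = (-3 + 3*exp(3) + log(4**exp(4)))*exp(-4).

(-3 + 3*exp(3) + log(4**exp(4)))*exp(-4)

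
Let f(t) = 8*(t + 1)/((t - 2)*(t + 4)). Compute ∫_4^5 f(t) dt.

-16*log(2) + 12*log(3)

Factor the denominator: t**2 + 2*t - 8 = (t + 4)(t - 2).
Partial fractions: 8*(t + 1)/((t - 2)*(t + 4)) = 4/(t + 4) + 4/(t - 2).
An antiderivative is F(t) = 4*log(t - 2) + 4*log(t + 4).
Then F(5) - F(4) = (12*log(3)) - (16*log(2)) = -16*log(2) + 12*log(3).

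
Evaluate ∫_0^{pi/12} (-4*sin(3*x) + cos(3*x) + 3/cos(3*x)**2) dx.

-1/3 + 5*sqrt(2)/6

An antiderivative is F(x) = sin(3*x)/3 + 4*cos(3*x)/3 + tan(3*x).
Then F(pi/12) - F(0) = (1 + 5*sqrt(2)/6) - (4/3) = -1/3 + 5*sqrt(2)/6.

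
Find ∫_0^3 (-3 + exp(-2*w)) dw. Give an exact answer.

An antiderivative is F(w) = -3*w - exp(-2*w)/2.
Then F(3) - F(0) = (-9 - exp(-6)/2) - (-1/2) = -17/2 - exp(-6)/2.

-17/2 - exp(-6)/2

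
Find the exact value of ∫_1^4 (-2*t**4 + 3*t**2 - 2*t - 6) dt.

By the power rule, an antiderivative is F(t) = -2*t**5/5 + t**3 - t**2 - 6*t.
Then F(4) - F(1) = (-1928/5) - (-32/5) = -1896/5.

-1896/5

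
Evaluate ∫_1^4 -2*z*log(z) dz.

Integrate by parts once (u = ln z, dv = -2*z dz).
An antiderivative is F(z) = -z**2*(2*log(z) - 1)/2.
Then F(4) - F(1) = (8 - 32*log(2)) - (1/2) = 15/2 - 32*log(2).

15/2 - 32*log(2)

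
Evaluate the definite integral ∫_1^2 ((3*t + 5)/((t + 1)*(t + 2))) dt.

Factor the denominator: t**2 + 3*t + 2 = (t + 2)(t + 1).
Partial fractions: (3*t + 5)/((t + 1)*(t + 2)) = 1/(t + 2) + 2/(t + 1).
An antiderivative is F(t) = 2*log(t + 1) + log(t + 2).
Then F(2) - F(1) = (log(36)) - (log(12)) = log(3).

log(3)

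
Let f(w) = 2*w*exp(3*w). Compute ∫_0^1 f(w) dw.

2/9 + 4*exp(3)/9

Integrate by parts once (u = w, dv = 2*exp(3*w) dw).
An antiderivative is F(w) = (6*w - 2)*exp(3*w)/9.
Then F(1) - F(0) = (4*exp(3)/9) - (-2/9) = 2/9 + 4*exp(3)/9.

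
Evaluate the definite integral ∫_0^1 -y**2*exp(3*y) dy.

Integrate by parts twice (u = y^2, dv = -exp(3*y) dy).
An antiderivative is F(y) = (-9*y**2 + 6*y - 2)*exp(3*y)/27.
Then F(1) - F(0) = (-5*exp(3)/27) - (-2/27) = 2/27 - 5*exp(3)/27.

2/27 - 5*exp(3)/27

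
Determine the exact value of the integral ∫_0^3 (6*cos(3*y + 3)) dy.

2*sin(12) - 2*sin(3)

Let u = 3*y + 3, so du = 3 dy. When y = 0, u = 3; when y = 3, u = 12.
The integral becomes 2·∫ cos(u) du from 3 to 12, with antiderivative 2*sin(u).
Back in y: F(y) = 2*sin(3*y + 3).
Then F(3) - F(0) = (2*sin(12)) - (2*sin(3)) = 2*sin(12) - 2*sin(3).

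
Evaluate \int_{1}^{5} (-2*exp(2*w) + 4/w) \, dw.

An antiderivative is F(w) = -exp(2*w) + 4*log(w).
Then F(5) - F(1) = (-exp(10) + 4*log(5)) - (-exp(2)) = -exp(10) + 4*log(5) + exp(2).

-exp(10) + 4*log(5) + exp(2)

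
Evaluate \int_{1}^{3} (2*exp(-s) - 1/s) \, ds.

An antiderivative is F(s) = -log(s) - 2*exp(-s).
Then F(3) - F(1) = (-log(3) - 2*exp(-3)) - (-2*exp(-1)) = -log(3) - 2*exp(-3) + 2*exp(-1).

-log(3) - 2*exp(-3) + 2*exp(-1)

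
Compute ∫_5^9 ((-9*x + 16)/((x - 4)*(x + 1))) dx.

Factor the denominator: x**2 - 3*x - 4 = (x + 1)(x - 4).
Partial fractions: (-9*x + 16)/((x - 4)*(x + 1)) = -5/(x + 1) - 4/(x - 4).
An antiderivative is F(x) = -4*log(x - 4) - 5*log(x + 1).
Then F(9) - F(5) = (-9*log(5) - 5*log(2)) - (-5*log(3) - 5*log(2)) = -9*log(5) + 5*log(3).

-9*log(5) + 5*log(3)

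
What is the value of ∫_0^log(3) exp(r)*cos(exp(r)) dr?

-sin(1) + sin(3)

Let u = exp(r), so du = exp(r) dr. When r = 0, u = 1; when r = log(3), u = 3.
The integral becomes ∫ cos(u) du from 1 to 3, with antiderivative sin(u).
Back in r: F(r) = sin(exp(r)).
Then F(log(3)) - F(0) = (sin(3)) - (sin(1)) = -sin(1) + sin(3).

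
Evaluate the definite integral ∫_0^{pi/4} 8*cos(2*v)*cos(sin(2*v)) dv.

Let u = sin(2*v), so du = 2*cos(2*v) dv. When v = 0, u = 0; when v = pi/4, u = 1.
The integral becomes 4·∫ cos(u) du from 0 to 1, with antiderivative 4*sin(u).
Back in v: F(v) = 4*sin(sin(2*v)).
Then F(pi/4) - F(0) = (4*sin(1)) - (0) = 4*sin(1).

4*sin(1)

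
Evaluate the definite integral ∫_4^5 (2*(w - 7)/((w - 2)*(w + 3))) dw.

-4*log(7) - 2*log(3) + 14*log(2)

Factor the denominator: w**2 + w - 6 = (w + 3)(w - 2).
Partial fractions: 2*(w - 7)/((w - 2)*(w + 3)) = 4/(w + 3) - 2/(w - 2).
An antiderivative is F(w) = -2*log(w - 2) + 4*log(w + 3).
Then F(5) - F(4) = (-2*log(3) + 12*log(2)) - (-2*log(2) + 4*log(7)) = -4*log(7) - 2*log(3) + 14*log(2).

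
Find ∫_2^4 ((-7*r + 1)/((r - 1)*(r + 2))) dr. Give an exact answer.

Factor the denominator: r**2 + r - 2 = (r + 2)(r - 1).
Partial fractions: (-7*r + 1)/((r - 1)*(r + 2)) = -5/(r + 2) - 2/(r - 1).
An antiderivative is F(r) = -2*log(r - 1) - 5*log(r + 2).
Then F(4) - F(2) = (-7*log(3) - 5*log(2)) - (-10*log(2)) = -7*log(3) + 5*log(2).

-7*log(3) + 5*log(2)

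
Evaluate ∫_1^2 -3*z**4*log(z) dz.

93/25 - 96*log(2)/5

Integrate by parts once (u = ln z, dv = -3*z**4 dz).
An antiderivative is F(z) = -3*z**5*(5*log(z) - 1)/25.
Then F(2) - F(1) = (96/25 - 96*log(2)/5) - (3/25) = 93/25 - 96*log(2)/5.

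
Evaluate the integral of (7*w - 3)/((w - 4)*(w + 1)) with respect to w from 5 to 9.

Factor the denominator: w**2 - 3*w - 4 = (w + 1)(w - 4).
Partial fractions: (7*w - 3)/((w - 4)*(w + 1)) = 2/(w + 1) + 5/(w - 4).
An antiderivative is F(w) = 5*log(w - 4) + 2*log(w + 1).
Then F(9) - F(5) = (2*log(2) + 7*log(5)) - (log(36)) = -2*log(3) + 7*log(5).

-2*log(3) + 7*log(5)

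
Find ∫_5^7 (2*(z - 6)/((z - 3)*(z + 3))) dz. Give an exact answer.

Factor the denominator: z**2 - 9 = (z + 3)(z - 3).
Partial fractions: 2*(z - 6)/((z - 3)*(z + 3)) = 3/(z + 3) - 1/(z - 3).
An antiderivative is F(z) = -log(z - 3) + 3*log(z + 3).
Then F(7) - F(5) = (log(2) + 3*log(5)) - (8*log(2)) = -7*log(2) + 3*log(5).

-7*log(2) + 3*log(5)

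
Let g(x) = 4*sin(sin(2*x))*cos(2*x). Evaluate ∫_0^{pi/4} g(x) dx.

2 - 2*cos(1)

Let u = sin(2*x), so du = 2*cos(2*x) dx. When x = 0, u = 0; when x = pi/4, u = 1.
The integral becomes 2·∫ sin(u) du from 0 to 1, with antiderivative -2*cos(u).
Back in x: F(x) = -2*cos(sin(2*x)).
Then F(pi/4) - F(0) = (-2*cos(1)) - (-2) = 2 - 2*cos(1).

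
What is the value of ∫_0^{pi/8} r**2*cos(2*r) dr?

sqrt(2)*(-32 + pi**2 + 8*pi)/256

Integrate by parts twice (u = r^2, dv = cos(2*r) dr).
An antiderivative is F(r) = r**2*sin(2*r)/2 + r*cos(2*r)/2 - sin(2*r)/4.
Then F(pi/8) - F(0) = (sqrt(2)*(-32 + pi**2 + 8*pi)/256) - (0) = sqrt(2)*(-32 + pi**2 + 8*pi)/256.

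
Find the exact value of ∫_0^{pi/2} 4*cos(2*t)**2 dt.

pi

Use the identity cos^2(2*t) = (1 + cos(4*t))/2.
An antiderivative is F(t) = 2*t + sin(4*t)/2.
Then F(pi/2) - F(0) = (pi) - (0) = pi.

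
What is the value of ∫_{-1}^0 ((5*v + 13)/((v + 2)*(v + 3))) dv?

log(18)

Factor the denominator: v**2 + 5*v + 6 = (v + 3)(v + 2).
Partial fractions: (5*v + 13)/((v + 2)*(v + 3)) = 2/(v + 3) + 3/(v + 2).
An antiderivative is F(v) = 3*log(v + 2) + 2*log(v + 3).
Then F(0) - F(-1) = (log(72)) - (log(4)) = log(18).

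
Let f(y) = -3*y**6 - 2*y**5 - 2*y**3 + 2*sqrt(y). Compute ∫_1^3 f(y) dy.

By the power rule, an antiderivative is F(y) = -3*y**7/7 - y**6/3 - y**4/2 + 4*y**(3/2)/3.
Then F(3) - F(1) = (-17091/14 + 4*sqrt(3)) - (1/14) = -8546/7 + 4*sqrt(3).

-8546/7 + 4*sqrt(3)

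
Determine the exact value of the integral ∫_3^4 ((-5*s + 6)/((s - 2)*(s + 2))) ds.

Factor the denominator: s**2 - 4 = (s + 2)(s - 2).
Partial fractions: (-5*s + 6)/((s - 2)*(s + 2)) = -4/(s + 2) - 1/(s - 2).
An antiderivative is F(s) = -log(s - 2) - 4*log(s + 2).
Then F(4) - F(3) = (-4*log(3) - 5*log(2)) - (-4*log(5)) = -4*log(3) - 5*log(2) + 4*log(5).

-4*log(3) - 5*log(2) + 4*log(5)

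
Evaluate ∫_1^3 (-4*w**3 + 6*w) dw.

By the power rule, an antiderivative is F(w) = -w**4 + 3*w**2.
Then F(3) - F(1) = (-54) - (2) = -56.

-56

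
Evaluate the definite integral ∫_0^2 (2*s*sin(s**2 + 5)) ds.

Let u = s**2 + 5, so du = 2*s ds. When s = 0, u = 5; when s = 2, u = 9.
The integral becomes ∫ sin(u) du from 5 to 9, with antiderivative -cos(u).
Back in s: F(s) = -cos(s**2 + 5).
Then F(2) - F(0) = (-cos(9)) - (-cos(5)) = cos(5) - cos(9).

cos(5) - cos(9)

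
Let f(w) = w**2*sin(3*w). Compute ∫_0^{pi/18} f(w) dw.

-2/27 - sqrt(3)*pi**2/1944 + pi/162 + sqrt(3)/27

Integrate by parts twice (u = w^2, dv = sin(3*w) dw).
An antiderivative is F(w) = -w**2*cos(3*w)/3 + 2*w*sin(3*w)/9 + 2*cos(3*w)/27.
Then F(pi/18) - F(0) = (-sqrt(3)*pi**2/1944 + pi/162 + sqrt(3)/27) - (2/27) = -2/27 - sqrt(3)*pi**2/1944 + pi/162 + sqrt(3)/27.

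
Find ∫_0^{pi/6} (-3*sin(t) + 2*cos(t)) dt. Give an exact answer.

An antiderivative is F(t) = 2*sin(t) + 3*cos(t).
Then F(pi/6) - F(0) = (1 + 3*sqrt(3)/2) - (3) = -2 + 3*sqrt(3)/2.

-2 + 3*sqrt(3)/2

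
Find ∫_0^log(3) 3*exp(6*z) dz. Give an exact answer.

364

Let u = exp(z), so du = exp(z) dz. When z = 0, u = 1; when z = log(3), u = 3.
The integral becomes 3·∫ u**5 du from 1 to 3, with antiderivative u**6/2.
Back in z: F(z) = exp(6*z)/2.
Then F(log(3)) - F(0) = (729/2) - (1/2) = 364.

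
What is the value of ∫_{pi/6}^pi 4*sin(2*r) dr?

-1

An antiderivative is F(r) = -2*cos(2*r).
Then F(pi) - F(pi/6) = (-2) - (-1) = -1.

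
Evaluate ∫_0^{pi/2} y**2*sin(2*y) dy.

Integrate by parts twice (u = y^2, dv = sin(2*y) dy).
An antiderivative is F(y) = -y**2*cos(2*y)/2 + y*sin(2*y)/2 + cos(2*y)/4.
Then F(pi/2) - F(0) = (-1/4 + pi**2/8) - (1/4) = -1/2 + pi**2/8.

-1/2 + pi**2/8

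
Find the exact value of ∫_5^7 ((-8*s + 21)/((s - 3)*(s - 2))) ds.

-5*log(5) - 3*log(2) + 5*log(3)

Factor the denominator: s**2 - 5*s + 6 = (s - 2)(s - 3).
Partial fractions: (-8*s + 21)/((s - 3)*(s - 2)) = -5/(s - 2) - 3/(s - 3).
An antiderivative is F(s) = -3*log(s - 3) - 5*log(s - 2).
Then F(7) - F(5) = (-5*log(5) - 6*log(2)) - (-5*log(3) - 3*log(2)) = -5*log(5) - 3*log(2) + 5*log(3).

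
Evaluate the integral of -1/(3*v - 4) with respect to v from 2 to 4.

-2*log(2)/3

An antiderivative is F(v) = -log(3*v - 4)/3.
Then F(4) - F(2) = (-log(2)) - (-log(2)/3) = -2*log(2)/3.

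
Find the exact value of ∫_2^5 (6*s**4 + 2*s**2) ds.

18948/5

By the power rule, an antiderivative is F(s) = 6*s**5/5 + 2*s**3/3.
Then F(5) - F(2) = (11500/3) - (656/15) = 18948/5.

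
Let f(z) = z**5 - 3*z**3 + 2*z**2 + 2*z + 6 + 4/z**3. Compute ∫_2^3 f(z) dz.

3097/36

By the power rule, an antiderivative is F(z) = z**6/6 - 3*z**4/4 + 2*z**3/3 + z**2 + 6*z - 2/z**2.
Then F(3) - F(2) = (3799/36) - (39/2) = 3097/36.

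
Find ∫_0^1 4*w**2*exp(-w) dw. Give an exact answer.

8 - 20*exp(-1)

Integrate by parts twice (u = w^2, dv = 4*exp(-w) dw).
An antiderivative is F(w) = (-4*w**2 - 8*w - 8)*exp(-w).
Then F(1) - F(0) = (-20*exp(-1)) - (-8) = 8 - 20*exp(-1).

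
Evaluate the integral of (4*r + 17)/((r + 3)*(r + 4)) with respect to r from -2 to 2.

Factor the denominator: r**2 + 7*r + 12 = (r + 4)(r + 3).
Partial fractions: (4*r + 17)/((r + 3)*(r + 4)) = -1/(r + 4) + 5/(r + 3).
An antiderivative is F(r) = 5*log(r + 3) - log(r + 4).
Then F(2) - F(-2) = (-log(3) - log(2) + 5*log(5)) - (-log(2)) = -log(3) + 5*log(5).

-log(3) + 5*log(5)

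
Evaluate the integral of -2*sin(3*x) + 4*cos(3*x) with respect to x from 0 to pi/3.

An antiderivative is F(x) = 4*sin(3*x)/3 + 2*cos(3*x)/3.
Then F(pi/3) - F(0) = (-2/3) - (2/3) = -4/3.

-4/3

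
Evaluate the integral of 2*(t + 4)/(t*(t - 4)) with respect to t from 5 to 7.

-2*log(7) + 2*log(5) + 4*log(3)

Factor the denominator: t**2 - 4*t = t(t - 4).
Partial fractions: 2*(t + 4)/(t*(t - 4)) = -2/t + 4/(t - 4).
An antiderivative is F(t) = -2*log(t) + 4*log(t - 4).
Then F(7) - F(5) = (log(81/49)) - (-log(25)) = -2*log(7) + 2*log(5) + 4*log(3).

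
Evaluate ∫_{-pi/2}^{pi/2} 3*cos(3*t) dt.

-2

An antiderivative is F(t) = sin(3*t).
Then F(pi/2) - F(-pi/2) = (-1) - (1) = -2.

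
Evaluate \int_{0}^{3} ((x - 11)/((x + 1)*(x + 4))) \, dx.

-18*log(2) + 5*log(7)

Factor the denominator: x**2 + 5*x + 4 = (x + 4)(x + 1).
Partial fractions: (x - 11)/((x + 1)*(x + 4)) = 5/(x + 4) - 4/(x + 1).
An antiderivative is F(x) = -4*log(x + 1) + 5*log(x + 4).
Then F(3) - F(0) = (-8*log(2) + 5*log(7)) - (10*log(2)) = -18*log(2) + 5*log(7).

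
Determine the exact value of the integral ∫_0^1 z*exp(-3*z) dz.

Integrate by parts once (u = z, dv = exp(-3*z) dz).
An antiderivative is F(z) = (-3*z - 1)*exp(-3*z)/9.
Then F(1) - F(0) = (-4*exp(-3)/9) - (-1/9) = (-4 + exp(3))*exp(-3)/9.

(-4 + exp(3))*exp(-3)/9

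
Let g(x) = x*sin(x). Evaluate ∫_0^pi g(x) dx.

Integrate by parts once (u = x, dv = sin(x) dx).
An antiderivative is F(x) = -x*cos(x) + sin(x).
Then F(pi) - F(0) = (pi) - (0) = pi.

pi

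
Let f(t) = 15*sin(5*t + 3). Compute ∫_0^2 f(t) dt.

Let u = 5*t + 3, so du = 5 dt. When t = 0, u = 3; when t = 2, u = 13.
The integral becomes 3·∫ sin(u) du from 3 to 13, with antiderivative -3*cos(u).
Back in t: F(t) = -3*cos(5*t + 3).
Then F(2) - F(0) = (-3*cos(13)) - (-3*cos(3)) = 3*cos(3) - 3*cos(13).

3*cos(3) - 3*cos(13)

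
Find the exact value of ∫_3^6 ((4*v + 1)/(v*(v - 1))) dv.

-6*log(2) + 5*log(5)

Factor the denominator: v**2 - v = v(v - 1).
Partial fractions: (4*v + 1)/(v*(v - 1)) = -1/v + 5/(v - 1).
An antiderivative is F(v) = -log(v) + 5*log(v - 1).
Then F(6) - F(3) = (-log(3) - log(2) + 5*log(5)) - (log(32/3)) = -6*log(2) + 5*log(5).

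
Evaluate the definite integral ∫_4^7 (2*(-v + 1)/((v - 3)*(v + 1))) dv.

log(5/32)

Factor the denominator: v**2 - 2*v - 3 = (v + 1)(v - 3).
Partial fractions: 2*(-v + 1)/((v - 3)*(v + 1)) = -1/(v + 1) - 1/(v - 3).
An antiderivative is F(v) = -log(v - 3) - log(v + 1).
Then F(7) - F(4) = (-log(32)) - (-log(5)) = log(5/32).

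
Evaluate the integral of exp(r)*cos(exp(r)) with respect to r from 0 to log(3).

-sin(1) + sin(3)

Let u = exp(r), so du = exp(r) dr. When r = 0, u = 1; when r = log(3), u = 3.
The integral becomes ∫ cos(u) du from 1 to 3, with antiderivative sin(u).
Back in r: F(r) = sin(exp(r)).
Then F(log(3)) - F(0) = (sin(3)) - (sin(1)) = -sin(1) + sin(3).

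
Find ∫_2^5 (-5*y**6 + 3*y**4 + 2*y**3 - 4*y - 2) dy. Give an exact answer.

By the power rule, an antiderivative is F(y) = -5*y**7/7 + 3*y**5/5 + y**4/2 - 2*y**2 - 2*y.
Then F(5) - F(2) = (-751465/14) - (-2668/35) = -3751989/70.

-3751989/70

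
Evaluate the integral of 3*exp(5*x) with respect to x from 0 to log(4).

3069/5

Let u = exp(x), so du = exp(x) dx. When x = 0, u = 1; when x = log(4), u = 4.
The integral becomes 3·∫ u**4 du from 1 to 4, with antiderivative 3*u**5/5.
Back in x: F(x) = 3*exp(5*x)/5.
Then F(log(4)) - F(0) = (3072/5) - (3/5) = 3069/5.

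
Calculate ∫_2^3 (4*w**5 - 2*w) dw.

1315/3

By the power rule, an antiderivative is F(w) = 2*w**6/3 - w**2.
Then F(3) - F(2) = (477) - (116/3) = 1315/3.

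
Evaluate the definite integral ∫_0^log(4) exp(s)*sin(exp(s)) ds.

Let u = exp(s), so du = exp(s) ds. When s = 0, u = 1; when s = log(4), u = 4.
The integral becomes ∫ sin(u) du from 1 to 4, with antiderivative -cos(u).
Back in s: F(s) = -cos(exp(s)).
Then F(log(4)) - F(0) = (-cos(4)) - (-cos(1)) = cos(1) - cos(4).

cos(1) - cos(4)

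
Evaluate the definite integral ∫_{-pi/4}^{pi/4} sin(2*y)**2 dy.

pi/4

Use the identity sin^2(2*y) = (1 - cos(4*y))/2.
An antiderivative is F(y) = y/2 - sin(4*y)/8.
Then F(pi/4) - F(-pi/4) = (pi/8) - (-pi/8) = pi/4.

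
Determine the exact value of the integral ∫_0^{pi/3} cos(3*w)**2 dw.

pi/6

Use the identity cos^2(3*w) = (1 + cos(6*w))/2.
An antiderivative is F(w) = w/2 + sin(6*w)/12.
Then F(pi/3) - F(0) = (pi/6) - (0) = pi/6.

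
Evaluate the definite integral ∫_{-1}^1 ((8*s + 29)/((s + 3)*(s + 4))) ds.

-3*log(3) + 5*log(2) + 3*log(5)

Factor the denominator: s**2 + 7*s + 12 = (s + 4)(s + 3).
Partial fractions: (8*s + 29)/((s + 3)*(s + 4)) = 3/(s + 4) + 5/(s + 3).
An antiderivative is F(s) = 5*log(s + 3) + 3*log(s + 4).
Then F(1) - F(-1) = (3*log(5) + 10*log(2)) - (3*log(3) + 5*log(2)) = -3*log(3) + 5*log(2) + 3*log(5).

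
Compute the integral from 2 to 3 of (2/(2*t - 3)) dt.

An antiderivative is F(t) = log(2*t - 3).
Then F(3) - F(2) = (log(3)) - (0) = log(3).

log(3)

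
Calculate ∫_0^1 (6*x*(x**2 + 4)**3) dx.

Let u = x**2 + 4, so du = 2*x dx. When x = 0, u = 4; when x = 1, u = 5.
The integral becomes 3·∫ u**3 du from 4 to 5, with antiderivative 3*u**4/4.
Back in x: F(x) = 3*(x**2 + 4)**4/4.
Then F(1) - F(0) = (1875/4) - (192) = 1107/4.

1107/4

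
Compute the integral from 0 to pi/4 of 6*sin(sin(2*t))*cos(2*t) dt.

Let u = sin(2*t), so du = 2*cos(2*t) dt. When t = 0, u = 0; when t = pi/4, u = 1.
The integral becomes 3·∫ sin(u) du from 0 to 1, with antiderivative -3*cos(u).
Back in t: F(t) = -3*cos(sin(2*t)).
Then F(pi/4) - F(0) = (-3*cos(1)) - (-3) = 3 - 3*cos(1).

3 - 3*cos(1)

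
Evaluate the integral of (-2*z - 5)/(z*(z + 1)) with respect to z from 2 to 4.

Factor the denominator: z**2 + z = (z + 1)z.
Partial fractions: (-2*z - 5)/(z*(z + 1)) = 3/(z + 1) - 5/z.
An antiderivative is F(z) = -5*log(z) + 3*log(z + 1).
Then F(4) - F(2) = (-10*log(2) + 3*log(5)) - (log(27/32)) = -5*log(2) - 3*log(3) + 3*log(5).

-5*log(2) - 3*log(3) + 3*log(5)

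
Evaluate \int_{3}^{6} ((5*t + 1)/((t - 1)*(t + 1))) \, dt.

-7*log(2) + 2*log(7) + 3*log(5)

Factor the denominator: t**2 - 1 = (t + 1)(t - 1).
Partial fractions: (5*t + 1)/((t - 1)*(t + 1)) = 2/(t + 1) + 3/(t - 1).
An antiderivative is F(t) = 3*log(t - 1) + 2*log(t + 1).
Then F(6) - F(3) = (2*log(7) + 3*log(5)) - (7*log(2)) = -7*log(2) + 2*log(7) + 3*log(5).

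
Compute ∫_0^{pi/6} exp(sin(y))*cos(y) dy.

-1 + exp(1/2)

Let u = sin(y), so du = cos(y) dy. When y = 0, u = 0; when y = pi/6, u = 1/2.
The integral becomes ∫ exp(u) du from 0 to 1/2, with antiderivative exp(u).
Back in y: F(y) = exp(sin(y)).
Then F(pi/6) - F(0) = (exp(1/2)) - (1) = -1 + exp(1/2).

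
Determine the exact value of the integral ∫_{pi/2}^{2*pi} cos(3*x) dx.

1/3

An antiderivative is F(x) = sin(3*x)/3.
Then F(2*pi) - F(pi/2) = (0) - (-1/3) = 1/3.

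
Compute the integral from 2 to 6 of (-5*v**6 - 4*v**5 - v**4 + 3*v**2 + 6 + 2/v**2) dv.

By the power rule, an antiderivative is F(v) = -5*v**7/7 - 2*v**6/3 - v**5/5 + v**3 + 6*v - 2/v.
Then F(6) - F(2) = (-24397991/105) - (-12757/105) = -24385234/105.

-24385234/105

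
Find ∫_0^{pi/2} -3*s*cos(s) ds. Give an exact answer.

3 - 3*pi/2

Integrate by parts once (u = s, dv = -3*cos(s) ds).
An antiderivative is F(s) = -3*s*sin(s) - 3*cos(s).
Then F(pi/2) - F(0) = (-3*pi/2) - (-3) = 3 - 3*pi/2.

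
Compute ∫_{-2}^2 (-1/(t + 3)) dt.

-log(5)

An antiderivative is F(t) = -log(t + 3).
Then F(2) - F(-2) = (-log(5)) - (0) = -log(5).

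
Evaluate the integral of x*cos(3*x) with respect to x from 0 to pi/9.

Integrate by parts once (u = x, dv = cos(3*x) dx).
An antiderivative is F(x) = x*sin(3*x)/3 + cos(3*x)/9.
Then F(pi/9) - F(0) = (1/18 + sqrt(3)*pi/54) - (1/9) = -1/18 + sqrt(3)*pi/54.

-1/18 + sqrt(3)*pi/54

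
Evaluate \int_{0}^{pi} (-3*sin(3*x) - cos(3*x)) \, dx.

-2

An antiderivative is F(x) = -sin(3*x)/3 + cos(3*x).
Then F(pi) - F(0) = (-1) - (1) = -2.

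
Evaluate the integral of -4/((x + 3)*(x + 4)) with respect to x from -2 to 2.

-4*log(5) + 4*log(3)

Factor the denominator: x**2 + 7*x + 12 = (x + 4)(x + 3).
Partial fractions: -4/((x + 3)*(x + 4)) = 4/(x + 4) - 4/(x + 3).
An antiderivative is F(x) = -4*log(x + 3) + 4*log(x + 4).
Then F(2) - F(-2) = (-4*log(5) + 4*log(2) + 4*log(3)) - (log(16)) = -4*log(5) + 4*log(3).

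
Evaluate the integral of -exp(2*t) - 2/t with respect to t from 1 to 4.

An antiderivative is F(t) = -exp(2*t)/2 - 2*log(t).
Then F(4) - F(1) = (-exp(8)/2 - log(16)) - (-exp(2)/2) = -exp(8)/2 - log(16) + exp(2)/2.

-exp(8)/2 - log(16) + exp(2)/2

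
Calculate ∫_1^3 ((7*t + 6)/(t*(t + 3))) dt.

-5*log(2) + 7*log(3)

Factor the denominator: t**2 + 3*t = (t + 3)t.
Partial fractions: (7*t + 6)/(t*(t + 3)) = 5/(t + 3) + 2/t.
An antiderivative is F(t) = 2*log(t) + 5*log(t + 3).
Then F(3) - F(1) = (5*log(2) + 7*log(3)) - (10*log(2)) = -5*log(2) + 7*log(3).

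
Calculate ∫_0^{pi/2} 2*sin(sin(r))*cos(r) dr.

Let u = sin(r), so du = cos(r) dr. When r = 0, u = 0; when r = pi/2, u = 1.
The integral becomes 2·∫ sin(u) du from 0 to 1, with antiderivative -2*cos(u).
Back in r: F(r) = -2*cos(sin(r)).
Then F(pi/2) - F(0) = (-2*cos(1)) - (-2) = 2 - 2*cos(1).

2 - 2*cos(1)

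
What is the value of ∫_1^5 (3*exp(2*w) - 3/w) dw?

An antiderivative is F(w) = 3*exp(2*w)/2 - 3*log(w).
Then F(5) - F(1) = (-3*log(5) + 3*exp(10)/2) - (3*exp(2)/2) = -3*exp(2)/2 - 3*log(5) + 3*exp(10)/2.

-3*exp(2)/2 - 3*log(5) + 3*exp(10)/2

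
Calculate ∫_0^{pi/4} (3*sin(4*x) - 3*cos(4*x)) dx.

3/2

An antiderivative is F(x) = -3*sin(4*x)/4 - 3*cos(4*x)/4.
Then F(pi/4) - F(0) = (3/4) - (-3/4) = 3/2.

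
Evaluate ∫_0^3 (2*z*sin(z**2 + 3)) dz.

Let u = z**2 + 3, so du = 2*z dz. When z = 0, u = 3; when z = 3, u = 12.
The integral becomes ∫ sin(u) du from 3 to 12, with antiderivative -cos(u).
Back in z: F(z) = -cos(z**2 + 3).
Then F(3) - F(0) = (-cos(12)) - (-cos(3)) = cos(3) - cos(12).

cos(3) - cos(12)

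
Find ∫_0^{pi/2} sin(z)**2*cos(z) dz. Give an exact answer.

1/3

Let u = sin(z), so du = cos(z) dz. When z = 0, u = 0; when z = pi/2, u = 1.
The integral becomes ∫ u**2 du from 0 to 1, with antiderivative u**3/3.
Back in z: F(z) = sin(z)**3/3.
Then F(pi/2) - F(0) = (1/3) - (0) = 1/3.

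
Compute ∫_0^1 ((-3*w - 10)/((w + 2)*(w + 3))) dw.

Factor the denominator: w**2 + 5*w + 6 = (w + 3)(w + 2).
Partial fractions: (-3*w - 10)/((w + 2)*(w + 3)) = 1/(w + 3) - 4/(w + 2).
An antiderivative is F(w) = -4*log(w + 2) + log(w + 3).
Then F(1) - F(0) = (log(4/81)) - (log(3/16)) = -5*log(3) + 6*log(2).

-5*log(3) + 6*log(2)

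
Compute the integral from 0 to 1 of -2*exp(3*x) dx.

An antiderivative is F(x) = -2*exp(3*x)/3.
Then F(1) - F(0) = (-2*exp(3)/3) - (-2/3) = 2/3 - 2*exp(3)/3.

2/3 - 2*exp(3)/3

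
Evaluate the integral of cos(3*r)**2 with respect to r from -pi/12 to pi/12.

Use the identity cos^2(3*r) = (1 + cos(6*r))/2.
An antiderivative is F(r) = r/2 + sin(6*r)/12.
Then F(pi/12) - F(-pi/12) = (1/12 + pi/24) - (-pi/24 - 1/12) = 1/6 + pi/12.

1/6 + pi/12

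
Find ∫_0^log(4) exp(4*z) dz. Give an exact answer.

255/4

Let u = exp(z), so du = exp(z) dz. When z = 0, u = 1; when z = log(4), u = 4.
The integral becomes ∫ u**3 du from 1 to 4, with antiderivative u**4/4.
Back in z: F(z) = exp(4*z)/4.
Then F(log(4)) - F(0) = (64) - (1/4) = 255/4.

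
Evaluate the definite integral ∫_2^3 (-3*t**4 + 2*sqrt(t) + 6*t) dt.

-558/5 - 8*sqrt(2)/3 + 4*sqrt(3)

By the power rule, an antiderivative is F(t) = -3*t**5/5 + 4*t**(3/2)/3 + 3*t**2.
Then F(3) - F(2) = (-594/5 + 4*sqrt(3)) - (-36/5 + 8*sqrt(2)/3) = -558/5 - 8*sqrt(2)/3 + 4*sqrt(3).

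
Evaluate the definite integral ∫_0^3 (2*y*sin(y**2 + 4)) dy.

Let u = y**2 + 4, so du = 2*y dy. When y = 0, u = 4; when y = 3, u = 13.
The integral becomes ∫ sin(u) du from 4 to 13, with antiderivative -cos(u).
Back in y: F(y) = -cos(y**2 + 4).
Then F(3) - F(0) = (-cos(13)) - (-cos(4)) = -cos(13) + cos(4).

-cos(13) + cos(4)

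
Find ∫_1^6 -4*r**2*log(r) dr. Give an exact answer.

-288*log(3) - 288*log(2) + 860/9

Integrate by parts once (u = ln r, dv = -4*r**2 dr).
An antiderivative is F(r) = -4*r**3*(3*log(r) - 1)/9.
Then F(6) - F(1) = (-288*log(3) - 288*log(2) + 96) - (4/9) = -288*log(3) - 288*log(2) + 860/9.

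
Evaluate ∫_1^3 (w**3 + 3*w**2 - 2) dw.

42

By the power rule, an antiderivative is F(w) = w**4/4 + w**3 - 2*w.
Then F(3) - F(1) = (165/4) - (-3/4) = 42.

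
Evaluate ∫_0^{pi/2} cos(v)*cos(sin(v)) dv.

Let u = sin(v), so du = cos(v) dv. When v = 0, u = 0; when v = pi/2, u = 1.
The integral becomes ∫ cos(u) du from 0 to 1, with antiderivative sin(u).
Back in v: F(v) = sin(sin(v)).
Then F(pi/2) - F(0) = (sin(1)) - (0) = sin(1).

sin(1)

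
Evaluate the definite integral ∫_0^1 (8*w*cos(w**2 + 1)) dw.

Let u = w**2 + 1, so du = 2*w dw. When w = 0, u = 1; when w = 1, u = 2.
The integral becomes 4·∫ cos(u) du from 1 to 2, with antiderivative 4*sin(u).
Back in w: F(w) = 4*sin(w**2 + 1).
Then F(1) - F(0) = (4*sin(2)) - (4*sin(1)) = -4*sin(1) + 4*sin(2).

-4*sin(1) + 4*sin(2)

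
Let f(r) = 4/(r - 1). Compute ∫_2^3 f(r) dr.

An antiderivative is F(r) = 4*log(r - 1).
Then F(3) - F(2) = (log(16)) - (0) = log(16).

log(16)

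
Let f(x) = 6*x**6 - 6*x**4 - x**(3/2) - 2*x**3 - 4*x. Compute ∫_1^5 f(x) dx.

By the power rule, an antiderivative is F(x) = 6*x**7/7 - 2*x**(5/2)/5 - 6*x**5/5 - x**4/2 - 2*x**2.
Then F(5) - F(1) = (879925/14 - 10*sqrt(5)) - (-227/70) = 2199926/35 - 10*sqrt(5).

2199926/35 - 10*sqrt(5)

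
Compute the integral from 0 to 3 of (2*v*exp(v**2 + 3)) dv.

-exp(3) + exp(12)

Let u = v**2 + 3, so du = 2*v dv. When v = 0, u = 3; when v = 3, u = 12.
The integral becomes ∫ exp(u) du from 3 to 12, with antiderivative exp(u).
Back in v: F(v) = exp(v**2 + 3).
Then F(3) - F(0) = (exp(12)) - (exp(3)) = -exp(3) + exp(12).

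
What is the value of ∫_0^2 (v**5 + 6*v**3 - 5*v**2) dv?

By the power rule, an antiderivative is F(v) = v**6/6 + 3*v**4/2 - 5*v**3/3.
Then F(2) - F(0) = (64/3) - (0) = 64/3.

64/3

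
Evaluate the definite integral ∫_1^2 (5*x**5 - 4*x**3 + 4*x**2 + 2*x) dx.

By the power rule, an antiderivative is F(x) = 5*x**6/6 - x**4 + 4*x**3/3 + x**2.
Then F(2) - F(1) = (52) - (13/6) = 299/6.

299/6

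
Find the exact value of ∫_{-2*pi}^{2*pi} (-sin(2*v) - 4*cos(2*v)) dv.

An antiderivative is F(v) = -2*sin(2*v) + cos(2*v)/2.
Then F(2*pi) - F(-2*pi) = (1/2) - (1/2) = 0.

0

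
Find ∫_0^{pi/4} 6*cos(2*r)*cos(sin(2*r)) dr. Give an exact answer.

Let u = sin(2*r), so du = 2*cos(2*r) dr. When r = 0, u = 0; when r = pi/4, u = 1.
The integral becomes 3·∫ cos(u) du from 0 to 1, with antiderivative 3*sin(u).
Back in r: F(r) = 3*sin(sin(2*r)).
Then F(pi/4) - F(0) = (3*sin(1)) - (0) = 3*sin(1).

3*sin(1)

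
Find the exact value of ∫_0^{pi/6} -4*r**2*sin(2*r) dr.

-sqrt(3)*pi/6 + pi**2/36 + 1/2

Integrate by parts twice (u = r^2, dv = -4*sin(2*r) dr).
An antiderivative is F(r) = 2*r**2*cos(2*r) - 2*r*sin(2*r) - cos(2*r).
Then F(pi/6) - F(0) = (-sqrt(3)*pi/6 - 1/2 + pi**2/36) - (-1) = -sqrt(3)*pi/6 + pi**2/36 + 1/2.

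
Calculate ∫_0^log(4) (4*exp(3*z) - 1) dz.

An antiderivative is F(z) = 4*exp(3*z)/3 - z.
Then F(log(4)) - F(0) = (256/3 - log(4)) - (4/3) = 84 - log(4).

84 - log(4)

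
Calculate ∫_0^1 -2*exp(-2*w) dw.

An antiderivative is F(w) = exp(-2*w).
Then F(1) - F(0) = (exp(-2)) - (1) = -1 + exp(-2).

-1 + exp(-2)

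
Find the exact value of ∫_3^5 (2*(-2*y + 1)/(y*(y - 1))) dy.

log(9/100)

Factor the denominator: y**2 - y = y(y - 1).
Partial fractions: 2*(-2*y + 1)/(y*(y - 1)) = -2/y - 2/(y - 1).
An antiderivative is F(y) = -2*log(y) - 2*log(y - 1).
Then F(5) - F(3) = (-2*log(5) - 4*log(2)) - (-log(36)) = log(9/100).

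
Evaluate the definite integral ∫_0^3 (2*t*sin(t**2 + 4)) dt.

-cos(13) + cos(4)

Let u = t**2 + 4, so du = 2*t dt. When t = 0, u = 4; when t = 3, u = 13.
The integral becomes ∫ sin(u) du from 4 to 13, with antiderivative -cos(u).
Back in t: F(t) = -cos(t**2 + 4).
Then F(3) - F(0) = (-cos(13)) - (-cos(4)) = -cos(13) + cos(4).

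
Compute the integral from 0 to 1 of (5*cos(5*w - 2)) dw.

Let u = 5*w - 2, so du = 5 dw. When w = 0, u = -2; when w = 1, u = 3.
The integral becomes ∫ cos(u) du from -2 to 3, with antiderivative sin(u).
Back in w: F(w) = sin(5*w - 2).
Then F(1) - F(0) = (sin(3)) - (-sin(2)) = sin(3) + sin(2).

sin(3) + sin(2)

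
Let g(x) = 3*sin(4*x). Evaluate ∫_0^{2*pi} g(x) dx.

An antiderivative is F(x) = -3*cos(4*x)/4.
Then F(2*pi) - F(0) = (-3/4) - (-3/4) = 0.

0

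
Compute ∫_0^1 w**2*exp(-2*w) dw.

Integrate by parts twice (u = w^2, dv = exp(-2*w) dw).
An antiderivative is F(w) = (-2*w**2 - 2*w - 1)*exp(-2*w)/4.
Then F(1) - F(0) = (-5*exp(-2)/4) - (-1/4) = (-5 + exp(2))*exp(-2)/4.

(-5 + exp(2))*exp(-2)/4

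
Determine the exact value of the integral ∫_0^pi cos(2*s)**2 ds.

pi/2

Use the identity cos^2(2*s) = (1 + cos(4*s))/2.
An antiderivative is F(s) = s/2 + sin(4*s)/8.
Then F(pi) - F(0) = (pi/2) - (0) = pi/2.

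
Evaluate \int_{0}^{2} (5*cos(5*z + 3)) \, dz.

Let u = 5*z + 3, so du = 5 dz. When z = 0, u = 3; when z = 2, u = 13.
The integral becomes ∫ cos(u) du from 3 to 13, with antiderivative sin(u).
Back in z: F(z) = sin(5*z + 3).
Then F(2) - F(0) = (sin(13)) - (sin(3)) = -sin(3) + sin(13).

-sin(3) + sin(13)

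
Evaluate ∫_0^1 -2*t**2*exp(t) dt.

4 - 2*E

Integrate by parts twice (u = t^2, dv = -2*exp(t) dt).
An antiderivative is F(t) = (-2*t**2 + 4*t - 4)*exp(t).
Then F(1) - F(0) = (-2*E) - (-4) = 4 - 2*E.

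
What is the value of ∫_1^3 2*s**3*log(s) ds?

-10 + 81*log(3)/2

Integrate by parts once (u = ln s, dv = 2*s**3 ds).
An antiderivative is F(s) = s**4*(4*log(s) - 1)/8.
Then F(3) - F(1) = (-81/8 + 81*log(3)/2) - (-1/8) = -10 + 81*log(3)/2.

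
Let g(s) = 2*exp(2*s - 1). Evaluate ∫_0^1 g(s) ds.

Let u = 2*s - 1, so du = 2 ds. When s = 0, u = -1; when s = 1, u = 1.
The integral becomes ∫ exp(u) du from -1 to 1, with antiderivative exp(u).
Back in s: F(s) = exp(2*s - 1).
Then F(1) - F(0) = (exp(1)) - (exp(-1)) = 2*sinh(1).

2*sinh(1)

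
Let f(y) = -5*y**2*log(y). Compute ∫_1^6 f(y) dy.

-360*log(3) - 360*log(2) + 1075/9

Integrate by parts once (u = ln y, dv = -5*y**2 dy).
An antiderivative is F(y) = -5*y**3*(3*log(y) - 1)/9.
Then F(6) - F(1) = (-360*log(3) - 360*log(2) + 120) - (5/9) = -360*log(3) - 360*log(2) + 1075/9.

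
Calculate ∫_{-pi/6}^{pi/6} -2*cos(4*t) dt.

-sqrt(3)/2

An antiderivative is F(t) = -sin(4*t)/2.
Then F(pi/6) - F(-pi/6) = (-sqrt(3)/4) - (sqrt(3)/4) = -sqrt(3)/2.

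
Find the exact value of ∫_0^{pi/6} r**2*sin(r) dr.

Integrate by parts twice (u = r^2, dv = sin(r) dr).
An antiderivative is F(r) = -r**2*cos(r) + 2*r*sin(r) + 2*cos(r).
Then F(pi/6) - F(0) = (-sqrt(3)*pi**2/72 + pi/6 + sqrt(3)) - (2) = -2 - sqrt(3)*pi**2/72 + pi/6 + sqrt(3).

-2 - sqrt(3)*pi**2/72 + pi/6 + sqrt(3)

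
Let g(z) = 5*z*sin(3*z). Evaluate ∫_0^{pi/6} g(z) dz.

5/9

Integrate by parts once (u = z, dv = 5*sin(3*z) dz).
An antiderivative is F(z) = -5*z*cos(3*z)/3 + 5*sin(3*z)/9.
Then F(pi/6) - F(0) = (5/9) - (0) = 5/9.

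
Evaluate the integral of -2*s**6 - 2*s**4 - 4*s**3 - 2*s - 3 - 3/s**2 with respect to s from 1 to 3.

-28608/35

By the power rule, an antiderivative is F(s) = -2*s**7/7 - 2*s**5/5 - s**4 - s**2 - 3*s + 3/s.
Then F(3) - F(1) = (-28702/35) - (-94/35) = -28608/35.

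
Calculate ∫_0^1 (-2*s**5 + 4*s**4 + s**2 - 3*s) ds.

-7/10

By the power rule, an antiderivative is F(s) = -s**6/3 + 4*s**5/5 + s**3/3 - 3*s**2/2.
Then F(1) - F(0) = (-7/10) - (0) = -7/10.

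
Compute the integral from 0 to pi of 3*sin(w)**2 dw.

Use the identity sin^2(w) = (1 - cos(2*w))/2.
An antiderivative is F(w) = 3*w/2 - 3*sin(2*w)/4.
Then F(pi) - F(0) = (3*pi/2) - (0) = 3*pi/2.

3*pi/2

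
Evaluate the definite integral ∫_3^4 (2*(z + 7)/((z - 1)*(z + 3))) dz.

-2*log(7) - 2*log(2) + 6*log(3)

Factor the denominator: z**2 + 2*z - 3 = (z + 3)(z - 1).
Partial fractions: 2*(z + 7)/((z - 1)*(z + 3)) = -2/(z + 3) + 4/(z - 1).
An antiderivative is F(z) = 4*log(z - 1) - 2*log(z + 3).
Then F(4) - F(3) = (log(81/49)) - (log(4/9)) = -2*log(7) - 2*log(2) + 6*log(3).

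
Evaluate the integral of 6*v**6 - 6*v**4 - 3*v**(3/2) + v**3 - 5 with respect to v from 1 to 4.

By the power rule, an antiderivative is F(v) = 6*v**7/7 - 6*v**(5/2)/5 - 6*v**5/5 + v**4/4 - 5*v.
Then F(4) - F(1) = (448708/35) - (-881/140) = 1795713/140.

1795713/140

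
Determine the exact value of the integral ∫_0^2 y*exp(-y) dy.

1 - 3*exp(-2)

Integrate by parts once (u = y, dv = exp(-y) dy).
An antiderivative is F(y) = (-y - 1)*exp(-y).
Then F(2) - F(0) = (-3*exp(-2)) - (-1) = 1 - 3*exp(-2).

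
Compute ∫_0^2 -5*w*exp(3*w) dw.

-25*exp(6)/9 - 5/9

Integrate by parts once (u = w, dv = -5*exp(3*w) dw).
An antiderivative is F(w) = (-15*w + 5)*exp(3*w)/9.
Then F(2) - F(0) = (-25*exp(6)/9) - (5/9) = -25*exp(6)/9 - 5/9.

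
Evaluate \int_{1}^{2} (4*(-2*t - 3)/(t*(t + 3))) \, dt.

Factor the denominator: t**2 + 3*t = (t + 3)t.
Partial fractions: 4*(-2*t - 3)/(t*(t + 3)) = -4/(t + 3) - 4/t.
An antiderivative is F(t) = -4*log(t) - 4*log(t + 3).
Then F(2) - F(1) = (-4*log(5) - 4*log(2)) - (-8*log(2)) = -4*log(5) + 4*log(2).

-4*log(5) + 4*log(2)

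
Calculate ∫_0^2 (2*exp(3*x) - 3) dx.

-20/3 + 2*exp(6)/3

An antiderivative is F(x) = 2*exp(3*x)/3 - 3*x.
Then F(2) - F(0) = (-6 + 2*exp(6)/3) - (2/3) = -20/3 + 2*exp(6)/3.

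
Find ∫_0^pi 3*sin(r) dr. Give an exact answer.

6

An antiderivative is F(r) = -3*cos(r).
Then F(pi) - F(0) = (3) - (-3) = 6.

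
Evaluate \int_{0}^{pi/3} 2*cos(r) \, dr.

An antiderivative is F(r) = 2*sin(r).
Then F(pi/3) - F(0) = (sqrt(3)) - (0) = sqrt(3).

sqrt(3)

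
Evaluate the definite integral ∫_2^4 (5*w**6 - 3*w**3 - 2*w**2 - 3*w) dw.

By the power rule, an antiderivative is F(w) = 5*w**7/7 - 3*w**4/4 - 2*w**3/3 - 3*w**2/2.
Then F(4) - F(2) = (240328/21) - (1430/21) = 238898/21.

238898/21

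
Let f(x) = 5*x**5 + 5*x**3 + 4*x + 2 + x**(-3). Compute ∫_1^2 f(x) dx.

637/8

By the power rule, an antiderivative is F(x) = 5*x**6/6 + 5*x**4/4 + 2*x**2 + 2*x - 1/(2*x**2).
Then F(2) - F(1) = (2045/24) - (67/12) = 637/8.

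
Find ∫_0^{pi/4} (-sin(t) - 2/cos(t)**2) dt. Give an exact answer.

-3 + sqrt(2)/2

An antiderivative is F(t) = cos(t) - 2*tan(t).
Then F(pi/4) - F(0) = (-2 + sqrt(2)/2) - (1) = -3 + sqrt(2)/2.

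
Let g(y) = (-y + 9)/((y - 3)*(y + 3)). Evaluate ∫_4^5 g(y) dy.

Factor the denominator: y**2 - 9 = (y + 3)(y - 3).
Partial fractions: (-y + 9)/((y - 3)*(y + 3)) = -2/(y + 3) + 1/(y - 3).
An antiderivative is F(y) = log(y - 3) - 2*log(y + 3).
Then F(5) - F(4) = (-log(32)) - (-log(49)) = log(49/32).

log(49/32)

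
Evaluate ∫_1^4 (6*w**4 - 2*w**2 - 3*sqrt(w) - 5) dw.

5783/5

By the power rule, an antiderivative is F(w) = 6*w**5/5 - 2*w**(3/2) - 2*w**3/3 - 5*w.
Then F(4) - F(1) = (17252/15) - (-97/15) = 5783/5.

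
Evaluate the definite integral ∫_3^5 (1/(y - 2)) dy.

An antiderivative is F(y) = log(y - 2).
Then F(5) - F(3) = (log(3)) - (0) = log(3).

log(3)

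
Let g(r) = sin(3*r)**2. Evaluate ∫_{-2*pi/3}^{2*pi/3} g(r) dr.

2*pi/3

Use the identity sin^2(3*r) = (1 - cos(6*r))/2.
An antiderivative is F(r) = r/2 - sin(6*r)/12.
Then F(2*pi/3) - F(-2*pi/3) = (pi/3) - (-pi/3) = 2*pi/3.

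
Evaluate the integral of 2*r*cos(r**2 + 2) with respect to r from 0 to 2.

Let u = r**2 + 2, so du = 2*r dr. When r = 0, u = 2; when r = 2, u = 6.
The integral becomes ∫ cos(u) du from 2 to 6, with antiderivative sin(u).
Back in r: F(r) = sin(r**2 + 2).
Then F(2) - F(0) = (sin(6)) - (sin(2)) = -sin(2) + sin(6).

-sin(2) + sin(6)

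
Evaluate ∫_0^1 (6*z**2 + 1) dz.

By the power rule, an antiderivative is F(z) = 2*z**3 + z.
Then F(1) - F(0) = (3) - (0) = 3.

3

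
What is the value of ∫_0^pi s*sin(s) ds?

pi

Integrate by parts once (u = s, dv = sin(s) ds).
An antiderivative is F(s) = -s*cos(s) + sin(s).
Then F(pi) - F(0) = (pi) - (0) = pi.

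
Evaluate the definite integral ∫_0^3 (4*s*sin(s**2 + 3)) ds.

Let u = s**2 + 3, so du = 2*s ds. When s = 0, u = 3; when s = 3, u = 12.
The integral becomes 2·∫ sin(u) du from 3 to 12, with antiderivative -2*cos(u).
Back in s: F(s) = -2*cos(s**2 + 3).
Then F(3) - F(0) = (-2*cos(12)) - (-2*cos(3)) = 2*cos(3) - 2*cos(12).

2*cos(3) - 2*cos(12)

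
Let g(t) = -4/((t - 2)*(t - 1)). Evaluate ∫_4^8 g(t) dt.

Factor the denominator: t**2 - 3*t + 2 = (t - 1)(t - 2).
Partial fractions: -4/((t - 2)*(t - 1)) = 4/(t - 1) - 4/(t - 2).
An antiderivative is F(t) = -4*log(t - 2) + 4*log(t - 1).
Then F(8) - F(4) = (-4*log(3) - 4*log(2) + 4*log(7)) - (log(81/16)) = -8*log(3) + 4*log(7).

-8*log(3) + 4*log(7)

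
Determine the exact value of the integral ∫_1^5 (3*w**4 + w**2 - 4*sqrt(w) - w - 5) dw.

9432/5 - 40*sqrt(5)/3

By the power rule, an antiderivative is F(w) = 3*w**5/5 - 8*w**(3/2)/3 + w**3/3 - w**2/2 - 5*w.
Then F(5) - F(1) = (11275/6 - 40*sqrt(5)/3) - (-217/30) = 9432/5 - 40*sqrt(5)/3.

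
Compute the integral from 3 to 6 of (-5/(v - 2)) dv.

-10*log(2)

An antiderivative is F(v) = -5*log(v - 2).
Then F(6) - F(3) = (-10*log(2)) - (0) = -10*log(2).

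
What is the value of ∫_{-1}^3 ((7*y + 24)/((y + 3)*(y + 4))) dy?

-log(3) + 4*log(7)

Factor the denominator: y**2 + 7*y + 12 = (y + 4)(y + 3).
Partial fractions: (7*y + 24)/((y + 3)*(y + 4)) = 4/(y + 4) + 3/(y + 3).
An antiderivative is F(y) = 3*log(y + 3) + 4*log(y + 4).
Then F(3) - F(-1) = (3*log(2) + 3*log(3) + 4*log(7)) - (3*log(2) + 4*log(3)) = -log(3) + 4*log(7).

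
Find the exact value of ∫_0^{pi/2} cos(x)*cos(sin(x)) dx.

Let u = sin(x), so du = cos(x) dx. When x = 0, u = 0; when x = pi/2, u = 1.
The integral becomes ∫ cos(u) du from 0 to 1, with antiderivative sin(u).
Back in x: F(x) = sin(sin(x)).
Then F(pi/2) - F(0) = (sin(1)) - (0) = sin(1).

sin(1)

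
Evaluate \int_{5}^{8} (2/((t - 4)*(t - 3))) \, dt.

log(64/25)

Factor the denominator: t**2 - 7*t + 12 = (t - 3)(t - 4).
Partial fractions: 2/((t - 4)*(t - 3)) = -2/(t - 3) + 2/(t - 4).
An antiderivative is F(t) = 2*log(t - 4) - 2*log(t - 3).
Then F(8) - F(5) = (log(16/25)) - (-log(4)) = log(64/25).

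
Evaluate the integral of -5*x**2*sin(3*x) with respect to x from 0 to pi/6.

Integrate by parts twice (u = x^2, dv = -5*sin(3*x) dx).
An antiderivative is F(x) = 5*x**2*cos(3*x)/3 - 10*x*sin(3*x)/9 - 10*cos(3*x)/27.
Then F(pi/6) - F(0) = (-5*pi/27) - (-10/27) = 10/27 - 5*pi/27.

10/27 - 5*pi/27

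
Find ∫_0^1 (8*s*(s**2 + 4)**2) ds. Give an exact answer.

Let u = s**2 + 4, so du = 2*s ds. When s = 0, u = 4; when s = 1, u = 5.
The integral becomes 4·∫ u**2 du from 4 to 5, with antiderivative 4*u**3/3.
Back in s: F(s) = 4*(s**2 + 4)**3/3.
Then F(1) - F(0) = (500/3) - (256/3) = 244/3.

244/3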